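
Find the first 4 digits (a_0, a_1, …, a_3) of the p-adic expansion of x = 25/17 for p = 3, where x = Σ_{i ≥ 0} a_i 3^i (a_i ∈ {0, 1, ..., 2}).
(a_0, …, a_3) = (2, 0, 1, 0)

v_3(25/17) = 0 (numerator and denominator both coprime to 3), so x ∈ ℤ_3^×. Compute digits iteratively via a_i = x_i mod 3, x_{i+1} = (x_i − a_i)/3, with x_0 = x:
  x_0 = 25/17;  a_0 = 2;  x_1 = (x_0 − 2)/3 = -3/17
  x_1 = -3/17;  a_1 = 0;  x_2 = (x_1 − 0)/3 = -1/17
  x_2 = -1/17;  a_2 = 1;  x_3 = (x_2 − 1)/3 = -6/17
  x_3 = -6/17;  a_3 = 0;  x_4 = (x_3 − 0)/3 = -2/17
Digits: (2, 0, 1, 0).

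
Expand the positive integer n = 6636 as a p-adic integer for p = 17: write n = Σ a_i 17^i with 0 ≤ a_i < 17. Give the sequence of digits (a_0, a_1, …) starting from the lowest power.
(a_0, a_1, …) = (6, 16, 5, 1)

Repeated division by 17 gives the digits low-to-high: 6636 = 6 + 16·17^1 + 5·17^2 + 1·17^3. Digit sequence: (6, 16, 5, 1).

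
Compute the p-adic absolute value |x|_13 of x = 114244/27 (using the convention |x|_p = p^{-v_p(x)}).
|114244/27|_13 = 1/28561

Step 1 — compute v_13(x) by factoring powers of 13 out of the numerator and denominator: v_13(114244/27) = 4. Step 2 — apply |x|_p = p^{-v_p(x)} = 13^{-4} = 1/28561.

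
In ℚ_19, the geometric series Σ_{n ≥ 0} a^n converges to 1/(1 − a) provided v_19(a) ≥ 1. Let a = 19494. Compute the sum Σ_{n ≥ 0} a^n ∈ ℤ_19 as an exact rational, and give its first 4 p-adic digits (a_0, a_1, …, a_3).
Σ a^n = 1/(1 − a) = -1/19493;  first 4 digits = (1, 0, 16, 2)

v_19(a) = 2 ≥ 1, so the series converges in ℤ_19 to 1/(1 − a) = 1/(1 − 19494) = -1/19493. Expand this rational in ℤ_19: compute digits iteratively via d_i = x_i mod 19, x_{i+1} = (x_i − d_i)/19. The first 4 digits are (1, 0, 16, 2).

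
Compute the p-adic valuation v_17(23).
v_17(23) = 0

v_17(n) is the largest exponent k such that 17^k divides n. Factor out: 23 = 17^0 · 23. (Sign doesn't affect v_p.) So v_17(23) = 0.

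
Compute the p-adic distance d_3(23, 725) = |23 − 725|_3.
d_3(23, 725) = 1/27

Step 1 — x − y = 23 − 725 = -702. Step 2 — v_3(-702) = 3 (factor: -702 = −(3^3 · 26); the sign does not affect v_p). Step 3 — |x − y|_3 = 3^{-3} = 1/27.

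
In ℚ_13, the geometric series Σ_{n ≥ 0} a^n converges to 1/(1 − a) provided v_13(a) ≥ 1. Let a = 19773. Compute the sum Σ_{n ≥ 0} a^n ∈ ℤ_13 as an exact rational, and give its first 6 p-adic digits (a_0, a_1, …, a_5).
Σ a^n = 1/(1 − a) = -1/19772;  first 6 digits = (1, 0, 0, 9, 0, 0)

v_13(a) = 3 ≥ 1, so the series converges in ℤ_13 to 1/(1 − a) = 1/(1 − 19773) = -1/19772. Expand this rational in ℤ_13: compute digits iteratively via d_i = x_i mod 13, x_{i+1} = (x_i − d_i)/13. The first 6 digits are (1, 0, 0, 9, 0, 0).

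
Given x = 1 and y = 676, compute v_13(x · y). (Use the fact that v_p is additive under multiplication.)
v_13(676) = 2

v_p(x) = 0 (factor: 1 = 13^0 · 1); v_p(y) = 2 (factor: 676 = 13^2 · 4). Additivity: v_p(xy) = v_p(x) + v_p(y) = 0 + 2 = 2. (Direct check: xy = 676 = 13^2 · (4).)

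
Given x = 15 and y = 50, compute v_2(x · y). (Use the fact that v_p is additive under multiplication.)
v_2(750) = 1

v_p(x) = 0 (factor: 15 = 2^0 · 15); v_p(y) = 1 (factor: 50 = 2^1 · 25). Additivity: v_p(xy) = v_p(x) + v_p(y) = 0 + 1 = 1. (Direct check: xy = 750 = 2^1 · (375).)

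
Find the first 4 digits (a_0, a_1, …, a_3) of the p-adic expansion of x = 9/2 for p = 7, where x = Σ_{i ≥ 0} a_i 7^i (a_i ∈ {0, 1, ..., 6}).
(a_0, …, a_3) = (1, 4, 3, 3)

v_7(9/2) = 0 (numerator and denominator both coprime to 7), so x ∈ ℤ_7^×. Compute digits iteratively via a_i = x_i mod 7, x_{i+1} = (x_i − a_i)/7, with x_0 = x:
  x_0 = 9/2;  a_0 = 1;  x_1 = (x_0 − 1)/7 = 1/2
  x_1 = 1/2;  a_1 = 4;  x_2 = (x_1 − 4)/7 = -1/2
  x_2 = -1/2;  a_2 = 3;  x_3 = (x_2 − 3)/7 = -1/2
  x_3 = -1/2;  a_3 = 3;  x_4 = (x_3 − 3)/7 = -1/2
Digits: (1, 4, 3, 3).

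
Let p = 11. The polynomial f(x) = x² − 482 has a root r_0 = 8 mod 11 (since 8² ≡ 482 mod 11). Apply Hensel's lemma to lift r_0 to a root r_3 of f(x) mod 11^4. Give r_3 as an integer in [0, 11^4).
r_3 = 10425 (mod 14641)

Hensel's recurrence: r_{i+1} = r_i − f(r_i)·(f′(r_i))^{-1} mod 11^{i+2}, with f′(x) = 2x. Iterate:
  r_0 = 8 (mod 11)
  r_1 = 19 (mod 121)
  r_2 = 1108 (mod 1331)
  r_3 = 10425 (mod 14641)
Final: r_3 = 10425, and one checks f(r_3) ≡ 0 mod 11^4.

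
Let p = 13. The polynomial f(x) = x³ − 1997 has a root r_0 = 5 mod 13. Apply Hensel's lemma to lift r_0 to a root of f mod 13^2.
r_1 = 57 (mod 169)

Hensel: r_{i+1} = r_i − f(r_i)/f′(r_i) mod 13^{i+2}, where f′(x) = 3x². Iterate:
  r_0 = 5 (mod 13)
  r_1 = 57 (mod 169)
Final: r = 57 with f(r) ≡ 0 mod 13^2.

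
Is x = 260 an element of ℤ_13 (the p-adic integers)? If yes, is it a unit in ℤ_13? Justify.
x ∈ ℤ_13 but not a unit; v_13(x) = 1 > 0

ℤ_13 = {x ∈ ℚ_13 : v_13(x) ≥ 0} and ℤ_13^× = {x ∈ ℤ_13 : v_13(x) = 0}. Here v_13(260) = v_13(num) − v_13(den) = 1; compare against these criteria.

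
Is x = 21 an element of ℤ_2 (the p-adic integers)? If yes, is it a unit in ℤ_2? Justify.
x ∈ ℤ_2^× (unit); v_2(x) = 0

ℤ_2 = {x ∈ ℚ_2 : v_2(x) ≥ 0} and ℤ_2^× = {x ∈ ℤ_2 : v_2(x) = 0}. Here v_2(21) = v_2(num) − v_2(den) = 0; compare against these criteria.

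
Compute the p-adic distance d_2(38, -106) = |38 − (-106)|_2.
d_2(38, -106) = 1/16

Step 1 — x − y = 38 − (-106) = 144. Step 2 — v_2(144) = 4 (factor: 144 = (2^4 · 9); the sign does not affect v_p). Step 3 — |x − y|_2 = 2^{-4} = 1/16.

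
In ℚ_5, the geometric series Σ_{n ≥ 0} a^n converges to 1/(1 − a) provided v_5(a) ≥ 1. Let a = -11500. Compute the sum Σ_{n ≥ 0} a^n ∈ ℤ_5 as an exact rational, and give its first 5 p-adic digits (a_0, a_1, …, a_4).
Σ a^n = 1/(1 − a) = 1/11501;  first 5 digits = (1, 0, 0, 3, 1)

v_5(a) = 3 ≥ 1, so the series converges in ℤ_5 to 1/(1 − a) = 1/(1 − (-11500)) = 1/11501. Expand this rational in ℤ_5: compute digits iteratively via d_i = x_i mod 5, x_{i+1} = (x_i − d_i)/5. The first 5 digits are (1, 0, 0, 3, 1).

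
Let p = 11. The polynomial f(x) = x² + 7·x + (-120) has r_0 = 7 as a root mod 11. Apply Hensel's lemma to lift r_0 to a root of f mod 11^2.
r_1 = 106 (mod 121)

Hensel: r_{i+1} = r_i − f(r_i)·(f′(r_i))^{-1} mod 11^{i+2}, f′(x) = 2x + 7. Iterate:
  r_0 = 7 (mod 11)
  r_1 = 106 (mod 121)
Final: r = 106 satisfies f(r) ≡ 0 mod 11^2.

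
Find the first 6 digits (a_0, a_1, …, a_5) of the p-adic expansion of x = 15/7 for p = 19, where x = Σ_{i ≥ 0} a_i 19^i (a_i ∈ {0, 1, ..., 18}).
(a_0, …, a_5) = (13, 13, 2, 8, 5, 16)

v_19(15/7) = 0 (numerator and denominator both coprime to 19), so x ∈ ℤ_19^×. Compute digits iteratively via a_i = x_i mod 19, x_{i+1} = (x_i − a_i)/19, with x_0 = x:
  x_0 = 15/7;  a_0 = 13;  x_1 = (x_0 − 13)/19 = -4/7
  x_1 = -4/7;  a_1 = 13;  x_2 = (x_1 − 13)/19 = -5/7
  x_2 = -5/7;  a_2 = 2;  x_3 = (x_2 − 2)/19 = -1/7
  x_3 = -1/7;  a_3 = 8;  x_4 = (x_3 − 8)/19 = -3/7
  x_4 = -3/7;  a_4 = 5;  x_5 = (x_4 − 5)/19 = -2/7
  x_5 = -2/7;  a_5 = 16;  x_6 = (x_5 − 16)/19 = -6/7
Digits: (13, 13, 2, 8, 5, 16).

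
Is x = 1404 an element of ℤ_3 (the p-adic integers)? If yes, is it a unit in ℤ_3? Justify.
x ∈ ℤ_3 but not a unit; v_3(x) = 3 > 0

ℤ_3 = {x ∈ ℚ_3 : v_3(x) ≥ 0} and ℤ_3^× = {x ∈ ℤ_3 : v_3(x) = 0}. Here v_3(1404) = v_3(num) − v_3(den) = 3; compare against these criteria.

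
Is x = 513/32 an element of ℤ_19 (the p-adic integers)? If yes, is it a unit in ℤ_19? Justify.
x ∈ ℤ_19 but not a unit; v_19(x) = 1 > 0

ℤ_19 = {x ∈ ℚ_19 : v_19(x) ≥ 0} and ℤ_19^× = {x ∈ ℤ_19 : v_19(x) = 0}. Here v_19(513/32) = v_19(num) − v_19(den) = 1; compare against these criteria.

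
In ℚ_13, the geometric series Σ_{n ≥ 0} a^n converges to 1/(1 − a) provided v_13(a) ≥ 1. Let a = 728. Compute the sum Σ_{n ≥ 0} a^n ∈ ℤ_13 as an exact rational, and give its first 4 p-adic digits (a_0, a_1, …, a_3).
Σ a^n = 1/(1 − a) = -1/727;  first 4 digits = (1, 4, 7, 6)

v_13(a) = 1 ≥ 1, so the series converges in ℤ_13 to 1/(1 − a) = 1/(1 − 728) = -1/727. Expand this rational in ℤ_13: compute digits iteratively via d_i = x_i mod 13, x_{i+1} = (x_i − d_i)/13. The first 4 digits are (1, 4, 7, 6).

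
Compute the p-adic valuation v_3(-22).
v_3(-22) = 0

v_3(n) is the largest exponent k such that 3^k divides n. Factor out: -22 = -3^0 · 22. (Sign doesn't affect v_p.) So v_3(-22) = 0.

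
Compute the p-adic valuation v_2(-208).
v_2(-208) = 4

v_2(n) is the largest exponent k such that 2^k divides n. Factor out: -208 = -2^4 · 13. (Sign doesn't affect v_p.) So v_2(-208) = 4.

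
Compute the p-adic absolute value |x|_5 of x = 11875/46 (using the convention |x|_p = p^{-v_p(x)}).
|11875/46|_5 = 1/625

Step 1 — compute v_5(x) by factoring powers of 5 out of the numerator and denominator: v_5(11875/46) = 4. Step 2 — apply |x|_p = p^{-v_p(x)} = 5^{-4} = 1/625.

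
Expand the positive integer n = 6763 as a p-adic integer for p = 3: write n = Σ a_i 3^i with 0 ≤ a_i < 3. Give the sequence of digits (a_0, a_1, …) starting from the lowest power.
(a_0, a_1, …) = (1, 1, 1, 1, 2, 0, 0, 0, 1)

Repeated division by 3 gives the digits low-to-high: 6763 = 1 + 1·3^1 + 1·3^2 + 1·3^3 + 2·3^4 + 1·3^8. Digit sequence: (1, 1, 1, 1, 2, 0, 0, 0, 1).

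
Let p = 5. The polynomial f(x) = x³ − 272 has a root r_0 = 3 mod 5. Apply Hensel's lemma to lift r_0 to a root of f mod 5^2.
r_1 = 13 (mod 25)

Hensel: r_{i+1} = r_i − f(r_i)/f′(r_i) mod 5^{i+2}, where f′(x) = 3x². Iterate:
  r_0 = 3 (mod 5)
  r_1 = 13 (mod 25)
Final: r = 13 with f(r) ≡ 0 mod 5^2.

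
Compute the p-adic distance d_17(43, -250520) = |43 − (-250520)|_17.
d_17(43, -250520) = 1/83521

Step 1 — x − y = 43 − (-250520) = 250563. Step 2 — v_17(250563) = 4 (factor: 250563 = (17^4 · 3); the sign does not affect v_p). Step 3 — |x − y|_17 = 17^{-4} = 1/83521.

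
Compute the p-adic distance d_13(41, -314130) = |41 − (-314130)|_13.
d_13(41, -314130) = 1/28561

Step 1 — x − y = 41 − (-314130) = 314171. Step 2 — v_13(314171) = 4 (factor: 314171 = (13^4 · 11); the sign does not affect v_p). Step 3 — |x − y|_13 = 13^{-4} = 1/28561.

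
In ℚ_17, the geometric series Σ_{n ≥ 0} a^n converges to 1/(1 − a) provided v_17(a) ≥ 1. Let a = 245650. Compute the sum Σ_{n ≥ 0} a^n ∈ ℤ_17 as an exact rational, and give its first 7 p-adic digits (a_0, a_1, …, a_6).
Σ a^n = 1/(1 − a) = -1/245649;  first 7 digits = (1, 0, 0, 16, 2, 0, 1)

v_17(a) = 3 ≥ 1, so the series converges in ℤ_17 to 1/(1 − a) = 1/(1 − 245650) = -1/245649. Expand this rational in ℤ_17: compute digits iteratively via d_i = x_i mod 17, x_{i+1} = (x_i − d_i)/17. The first 7 digits are (1, 0, 0, 16, 2, 0, 1).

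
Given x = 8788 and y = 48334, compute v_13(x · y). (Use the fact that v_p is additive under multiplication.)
v_13(424759192) = 6

v_p(x) = 3 (factor: 8788 = 13^3 · 4); v_p(y) = 3 (factor: 48334 = 13^3 · 22). Additivity: v_p(xy) = v_p(x) + v_p(y) = 3 + 3 = 6. (Direct check: xy = 424759192 = 13^6 · (88).)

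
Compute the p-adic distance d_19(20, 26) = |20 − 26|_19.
d_19(20, 26) = 1

Step 1 — x − y = 20 − 26 = -6. Step 2 — v_19(-6) = 0 (factor: -6 = −(19^0 · 6); the sign does not affect v_p). Step 3 — |x − y|_19 = 19^{0} = 1.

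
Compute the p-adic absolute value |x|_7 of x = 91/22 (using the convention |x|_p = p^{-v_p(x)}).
|91/22|_7 = 1/7

Step 1 — compute v_7(x) by factoring powers of 7 out of the numerator and denominator: v_7(91/22) = 1. Step 2 — apply |x|_p = p^{-v_p(x)} = 7^{-1} = 1/7.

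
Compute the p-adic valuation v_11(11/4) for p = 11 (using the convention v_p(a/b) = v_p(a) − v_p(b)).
v_11(11/4) = 1

Factor powers of 11 from the numerator and denominator of the reduced fraction: 11 = 11^1 · 1 and 4 = 11^0 · 4. Apply v_p(a/b) = v_p(a) − v_p(b): v_11(11/4) = 1 − 0 = 1.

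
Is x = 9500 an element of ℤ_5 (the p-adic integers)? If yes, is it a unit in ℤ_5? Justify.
x ∈ ℤ_5 but not a unit; v_5(x) = 3 > 0

ℤ_5 = {x ∈ ℚ_5 : v_5(x) ≥ 0} and ℤ_5^× = {x ∈ ℤ_5 : v_5(x) = 0}. Here v_5(9500) = v_5(num) − v_5(den) = 3; compare against these criteria.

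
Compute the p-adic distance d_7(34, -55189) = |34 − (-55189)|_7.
d_7(34, -55189) = 1/2401

Step 1 — x − y = 34 − (-55189) = 55223. Step 2 — v_7(55223) = 4 (factor: 55223 = (7^4 · 23); the sign does not affect v_p). Step 3 — |x − y|_7 = 7^{-4} = 1/2401.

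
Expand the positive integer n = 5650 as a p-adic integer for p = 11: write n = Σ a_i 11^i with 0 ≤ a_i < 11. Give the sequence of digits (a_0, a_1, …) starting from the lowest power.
(a_0, a_1, …) = (7, 7, 2, 4)

Repeated division by 11 gives the digits low-to-high: 5650 = 7 + 7·11^1 + 2·11^2 + 4·11^3. Digit sequence: (7, 7, 2, 4).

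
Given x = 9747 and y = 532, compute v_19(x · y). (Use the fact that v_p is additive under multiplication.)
v_19(5185404) = 3

v_p(x) = 2 (factor: 9747 = 19^2 · 27); v_p(y) = 1 (factor: 532 = 19^1 · 28). Additivity: v_p(xy) = v_p(x) + v_p(y) = 2 + 1 = 3. (Direct check: xy = 5185404 = 19^3 · (756).)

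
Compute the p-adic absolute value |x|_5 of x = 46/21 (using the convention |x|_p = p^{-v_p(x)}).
|46/21|_5 = 1

Step 1 — compute v_5(x) by factoring powers of 5 out of the numerator and denominator: v_5(46/21) = 0. Step 2 — apply |x|_p = p^{-v_p(x)} = 5^{0} = 1.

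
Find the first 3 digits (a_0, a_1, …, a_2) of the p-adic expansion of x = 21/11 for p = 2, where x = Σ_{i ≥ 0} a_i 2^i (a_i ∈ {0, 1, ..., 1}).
(a_0, …, a_2) = (1, 1, 1)

v_2(21/11) = 0 (numerator and denominator both coprime to 2), so x ∈ ℤ_2^×. Compute digits iteratively via a_i = x_i mod 2, x_{i+1} = (x_i − a_i)/2, with x_0 = x:
  x_0 = 21/11;  a_0 = 1;  x_1 = (x_0 − 1)/2 = 5/11
  x_1 = 5/11;  a_1 = 1;  x_2 = (x_1 − 1)/2 = -3/11
  x_2 = -3/11;  a_2 = 1;  x_3 = (x_2 − 1)/2 = -7/11
Digits: (1, 1, 1).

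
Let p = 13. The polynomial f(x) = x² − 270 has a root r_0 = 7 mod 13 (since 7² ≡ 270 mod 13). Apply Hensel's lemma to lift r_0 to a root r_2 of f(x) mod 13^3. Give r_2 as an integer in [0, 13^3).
r_2 = 1242 (mod 2197)

Hensel's recurrence: r_{i+1} = r_i − f(r_i)·(f′(r_i))^{-1} mod 13^{i+2}, with f′(x) = 2x. Iterate:
  r_0 = 7 (mod 13)
  r_1 = 59 (mod 169)
  r_2 = 1242 (mod 2197)
Final: r_2 = 1242, and one checks f(r_2) ≡ 0 mod 13^3.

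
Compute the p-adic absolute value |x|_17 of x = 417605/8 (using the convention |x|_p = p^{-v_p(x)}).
|417605/8|_17 = 1/83521

Step 1 — compute v_17(x) by factoring powers of 17 out of the numerator and denominator: v_17(417605/8) = 4. Step 2 — apply |x|_p = p^{-v_p(x)} = 17^{-4} = 1/83521.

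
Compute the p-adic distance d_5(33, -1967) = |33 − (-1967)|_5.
d_5(33, -1967) = 1/125

Step 1 — x − y = 33 − (-1967) = 2000. Step 2 — v_5(2000) = 3 (factor: 2000 = (5^3 · 16); the sign does not affect v_p). Step 3 — |x − y|_5 = 5^{-3} = 1/125.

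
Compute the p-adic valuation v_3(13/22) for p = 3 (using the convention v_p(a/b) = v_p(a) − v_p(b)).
v_3(13/22) = 0

Factor powers of 3 from the numerator and denominator of the reduced fraction: 13 = 3^0 · 13 and 22 = 3^0 · 22. Apply v_p(a/b) = v_p(a) − v_p(b): v_3(13/22) = 0 − 0 = 0.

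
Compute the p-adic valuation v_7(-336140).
v_7(-336140) = 5

v_7(n) is the largest exponent k such that 7^k divides n. Factor out: -336140 = -7^5 · 20. (Sign doesn't affect v_p.) So v_7(-336140) = 5.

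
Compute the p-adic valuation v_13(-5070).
v_13(-5070) = 2

v_13(n) is the largest exponent k such that 13^k divides n. Factor out: -5070 = -13^2 · 30. (Sign doesn't affect v_p.) So v_13(-5070) = 2.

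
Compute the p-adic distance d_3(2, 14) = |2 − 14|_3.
d_3(2, 14) = 1/3

Step 1 — x − y = 2 − 14 = -12. Step 2 — v_3(-12) = 1 (factor: -12 = −(3^1 · 4); the sign does not affect v_p). Step 3 — |x − y|_3 = 3^{-1} = 1/3.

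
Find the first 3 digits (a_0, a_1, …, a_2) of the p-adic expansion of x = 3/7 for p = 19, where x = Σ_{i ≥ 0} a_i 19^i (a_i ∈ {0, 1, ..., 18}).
(a_0, …, a_2) = (14, 2, 8)

v_19(3/7) = 0 (numerator and denominator both coprime to 19), so x ∈ ℤ_19^×. Compute digits iteratively via a_i = x_i mod 19, x_{i+1} = (x_i − a_i)/19, with x_0 = x:
  x_0 = 3/7;  a_0 = 14;  x_1 = (x_0 − 14)/19 = -5/7
  x_1 = -5/7;  a_1 = 2;  x_2 = (x_1 − 2)/19 = -1/7
  x_2 = -1/7;  a_2 = 8;  x_3 = (x_2 − 8)/19 = -3/7
Digits: (14, 2, 8).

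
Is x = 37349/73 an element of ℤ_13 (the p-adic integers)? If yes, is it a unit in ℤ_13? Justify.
x ∈ ℤ_13 but not a unit; v_13(x) = 3 > 0

ℤ_13 = {x ∈ ℚ_13 : v_13(x) ≥ 0} and ℤ_13^× = {x ∈ ℤ_13 : v_13(x) = 0}. Here v_13(37349/73) = v_13(num) − v_13(den) = 3; compare against these criteria.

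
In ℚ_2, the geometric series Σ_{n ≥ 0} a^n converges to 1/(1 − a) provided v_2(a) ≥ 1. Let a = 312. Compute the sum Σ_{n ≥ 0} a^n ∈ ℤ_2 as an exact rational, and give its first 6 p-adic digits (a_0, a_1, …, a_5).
Σ a^n = 1/(1 − a) = -1/311;  first 6 digits = (1, 0, 0, 1, 1, 1)

v_2(a) = 3 ≥ 1, so the series converges in ℤ_2 to 1/(1 − a) = 1/(1 − 312) = -1/311. Expand this rational in ℤ_2: compute digits iteratively via d_i = x_i mod 2, x_{i+1} = (x_i − d_i)/2. The first 6 digits are (1, 0, 0, 1, 1, 1).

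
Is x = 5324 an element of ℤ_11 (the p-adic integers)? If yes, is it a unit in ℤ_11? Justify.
x ∈ ℤ_11 but not a unit; v_11(x) = 3 > 0

ℤ_11 = {x ∈ ℚ_11 : v_11(x) ≥ 0} and ℤ_11^× = {x ∈ ℤ_11 : v_11(x) = 0}. Here v_11(5324) = v_11(num) − v_11(den) = 3; compare against these criteria.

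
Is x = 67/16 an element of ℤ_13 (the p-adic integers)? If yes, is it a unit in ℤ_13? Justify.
x ∈ ℤ_13^× (unit); v_13(x) = 0

ℤ_13 = {x ∈ ℚ_13 : v_13(x) ≥ 0} and ℤ_13^× = {x ∈ ℤ_13 : v_13(x) = 0}. Here v_13(67/16) = v_13(num) − v_13(den) = 0; compare against these criteria.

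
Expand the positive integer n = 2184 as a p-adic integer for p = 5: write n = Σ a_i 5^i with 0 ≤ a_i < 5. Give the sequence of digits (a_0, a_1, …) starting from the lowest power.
(a_0, a_1, …) = (4, 1, 2, 2, 3)

Repeated division by 5 gives the digits low-to-high: 2184 = 4 + 1·5^1 + 2·5^2 + 2·5^3 + 3·5^4. Digit sequence: (4, 1, 2, 2, 3).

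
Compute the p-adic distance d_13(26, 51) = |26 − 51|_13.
d_13(26, 51) = 1

Step 1 — x − y = 26 − 51 = -25. Step 2 — v_13(-25) = 0 (factor: -25 = −(13^0 · 25); the sign does not affect v_p). Step 3 — |x − y|_13 = 13^{0} = 1.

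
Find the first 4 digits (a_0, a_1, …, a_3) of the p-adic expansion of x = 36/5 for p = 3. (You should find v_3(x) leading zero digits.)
(a_0, …, a_3) = (0, 0, 2, 2)

v_3(36/5) = 2, so a_0 = ... = a_1 = 0. Factor out: x = 3^2 · u with u = 4/5 a unit in ℤ_3. Expand u iteratively via a_{v+i} = u_i mod 3, u_{i+1} = (u_i − a_{v+i})/3:
  u_0 = 4/5;  a_2 = 2;  u_1 = (u_0 − 2)/3 = -2/5
  u_1 = -2/5;  a_3 = 2;  u_2 = (u_1 − 2)/3 = -4/5
Digits: (0, 0, 2, 2).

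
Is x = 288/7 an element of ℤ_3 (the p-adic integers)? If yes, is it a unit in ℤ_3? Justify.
x ∈ ℤ_3 but not a unit; v_3(x) = 2 > 0

ℤ_3 = {x ∈ ℚ_3 : v_3(x) ≥ 0} and ℤ_3^× = {x ∈ ℤ_3 : v_3(x) = 0}. Here v_3(288/7) = v_3(num) − v_3(den) = 2; compare against these criteria.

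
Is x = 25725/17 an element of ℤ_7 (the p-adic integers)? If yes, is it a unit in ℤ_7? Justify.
x ∈ ℤ_7 but not a unit; v_7(x) = 3 > 0

ℤ_7 = {x ∈ ℚ_7 : v_7(x) ≥ 0} and ℤ_7^× = {x ∈ ℤ_7 : v_7(x) = 0}. Here v_7(25725/17) = v_7(num) − v_7(den) = 3; compare against these criteria.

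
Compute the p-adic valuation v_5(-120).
v_5(-120) = 1

v_5(n) is the largest exponent k such that 5^k divides n. Factor out: -120 = -5^1 · 24. (Sign doesn't affect v_p.) So v_5(-120) = 1.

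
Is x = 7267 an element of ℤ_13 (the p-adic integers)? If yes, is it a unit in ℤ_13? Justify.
x ∈ ℤ_13 but not a unit; v_13(x) = 2 > 0

ℤ_13 = {x ∈ ℚ_13 : v_13(x) ≥ 0} and ℤ_13^× = {x ∈ ℤ_13 : v_13(x) = 0}. Here v_13(7267) = v_13(num) − v_13(den) = 2; compare against these criteria.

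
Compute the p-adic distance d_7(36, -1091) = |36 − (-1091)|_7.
d_7(36, -1091) = 1/49

Step 1 — x − y = 36 − (-1091) = 1127. Step 2 — v_7(1127) = 2 (factor: 1127 = (7^2 · 23); the sign does not affect v_p). Step 3 — |x − y|_7 = 7^{-2} = 1/49.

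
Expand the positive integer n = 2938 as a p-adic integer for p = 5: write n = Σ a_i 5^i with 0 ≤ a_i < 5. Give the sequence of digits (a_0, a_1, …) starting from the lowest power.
(a_0, a_1, …) = (3, 2, 2, 3, 4)

Repeated division by 5 gives the digits low-to-high: 2938 = 3 + 2·5^1 + 2·5^2 + 3·5^3 + 4·5^4. Digit sequence: (3, 2, 2, 3, 4).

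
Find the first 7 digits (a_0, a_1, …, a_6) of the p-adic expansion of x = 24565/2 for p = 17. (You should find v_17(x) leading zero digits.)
(a_0, …, a_6) = (0, 0, 0, 11, 8, 8, 8)

v_17(24565/2) = 3, so a_0 = ... = a_2 = 0. Factor out: x = 17^3 · u with u = 5/2 a unit in ℤ_17. Expand u iteratively via a_{v+i} = u_i mod 17, u_{i+1} = (u_i − a_{v+i})/17:
  u_0 = 5/2;  a_3 = 11;  u_1 = (u_0 − 11)/17 = -1/2
  u_1 = -1/2;  a_4 = 8;  u_2 = (u_1 − 8)/17 = -1/2
  u_2 = -1/2;  a_5 = 8;  u_3 = (u_2 − 8)/17 = -1/2
  u_3 = -1/2;  a_6 = 8;  u_4 = (u_3 − 8)/17 = -1/2
Digits: (0, 0, 0, 11, 8, 8, 8).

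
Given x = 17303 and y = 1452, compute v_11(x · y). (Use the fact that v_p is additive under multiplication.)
v_11(25123956) = 5

v_p(x) = 3 (factor: 17303 = 11^3 · 13); v_p(y) = 2 (factor: 1452 = 11^2 · 12). Additivity: v_p(xy) = v_p(x) + v_p(y) = 3 + 2 = 5. (Direct check: xy = 25123956 = 11^5 · (156).)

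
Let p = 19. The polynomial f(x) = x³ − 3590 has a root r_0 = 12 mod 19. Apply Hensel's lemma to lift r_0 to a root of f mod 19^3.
r_2 = 5560 (mod 6859)

Hensel: r_{i+1} = r_i − f(r_i)/f′(r_i) mod 19^{i+2}, where f′(x) = 3x². Iterate:
  r_0 = 12 (mod 19)
  r_1 = 145 (mod 361)
  r_2 = 5560 (mod 6859)
Final: r = 5560 with f(r) ≡ 0 mod 19^3.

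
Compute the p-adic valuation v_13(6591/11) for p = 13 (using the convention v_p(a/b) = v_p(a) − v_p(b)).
v_13(6591/11) = 3

Factor powers of 13 from the numerator and denominator of the reduced fraction: 6591 = 13^3 · 3 and 11 = 13^0 · 11. Apply v_p(a/b) = v_p(a) − v_p(b): v_13(6591/11) = 3 − 0 = 3.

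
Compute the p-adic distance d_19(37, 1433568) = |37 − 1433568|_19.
d_19(37, 1433568) = 1/130321

Step 1 — x − y = 37 − 1433568 = -1433531. Step 2 — v_19(-1433531) = 4 (factor: -1433531 = −(19^4 · 11); the sign does not affect v_p). Step 3 — |x − y|_19 = 19^{-4} = 1/130321.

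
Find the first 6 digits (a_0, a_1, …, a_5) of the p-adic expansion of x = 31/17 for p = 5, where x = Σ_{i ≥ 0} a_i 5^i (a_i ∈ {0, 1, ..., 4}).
(a_0, …, a_5) = (3, 3, 2, 3, 4, 2)

v_5(31/17) = 0 (numerator and denominator both coprime to 5), so x ∈ ℤ_5^×. Compute digits iteratively via a_i = x_i mod 5, x_{i+1} = (x_i − a_i)/5, with x_0 = x:
  x_0 = 31/17;  a_0 = 3;  x_1 = (x_0 − 3)/5 = -4/17
  x_1 = -4/17;  a_1 = 3;  x_2 = (x_1 − 3)/5 = -11/17
  x_2 = -11/17;  a_2 = 2;  x_3 = (x_2 − 2)/5 = -9/17
  x_3 = -9/17;  a_3 = 3;  x_4 = (x_3 − 3)/5 = -12/17
  x_4 = -12/17;  a_4 = 4;  x_5 = (x_4 − 4)/5 = -16/17
  x_5 = -16/17;  a_5 = 2;  x_6 = (x_5 − 2)/5 = -10/17
Digits: (3, 3, 2, 3, 4, 2).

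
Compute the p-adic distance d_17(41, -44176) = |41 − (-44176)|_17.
d_17(41, -44176) = 1/4913

Step 1 — x − y = 41 − (-44176) = 44217. Step 2 — v_17(44217) = 3 (factor: 44217 = (17^3 · 9); the sign does not affect v_p). Step 3 — |x − y|_17 = 17^{-3} = 1/4913.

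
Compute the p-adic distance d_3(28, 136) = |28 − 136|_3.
d_3(28, 136) = 1/27

Step 1 — x − y = 28 − 136 = -108. Step 2 — v_3(-108) = 3 (factor: -108 = −(3^3 · 4); the sign does not affect v_p). Step 3 — |x − y|_3 = 3^{-3} = 1/27.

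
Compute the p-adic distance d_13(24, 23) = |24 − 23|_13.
d_13(24, 23) = 1

Step 1 — x − y = 24 − 23 = 1. Step 2 — v_13(1) = 0 (factor: 1 = (13^0 · 1); the sign does not affect v_p). Step 3 — |x − y|_13 = 13^{0} = 1.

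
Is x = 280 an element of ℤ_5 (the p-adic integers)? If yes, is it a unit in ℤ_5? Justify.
x ∈ ℤ_5 but not a unit; v_5(x) = 1 > 0

ℤ_5 = {x ∈ ℚ_5 : v_5(x) ≥ 0} and ℤ_5^× = {x ∈ ℤ_5 : v_5(x) = 0}. Here v_5(280) = v_5(num) − v_5(den) = 1; compare against these criteria.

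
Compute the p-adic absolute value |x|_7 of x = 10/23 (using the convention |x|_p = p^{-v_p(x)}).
|10/23|_7 = 1

Step 1 — compute v_7(x) by factoring powers of 7 out of the numerator and denominator: v_7(10/23) = 0. Step 2 — apply |x|_p = p^{-v_p(x)} = 7^{0} = 1.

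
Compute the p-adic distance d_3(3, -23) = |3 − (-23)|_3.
d_3(3, -23) = 1

Step 1 — x − y = 3 − (-23) = 26. Step 2 — v_3(26) = 0 (factor: 26 = (3^0 · 26); the sign does not affect v_p). Step 3 — |x − y|_3 = 3^{0} = 1.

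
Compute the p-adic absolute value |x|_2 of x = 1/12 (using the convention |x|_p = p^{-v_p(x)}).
|1/12|_2 = 4

Step 1 — compute v_2(x) by factoring powers of 2 out of the numerator and denominator: v_2(1/12) = -2. Step 2 — apply |x|_p = p^{-v_p(x)} = 2^{2} = 4.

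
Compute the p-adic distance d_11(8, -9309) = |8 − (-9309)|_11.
d_11(8, -9309) = 1/1331

Step 1 — x − y = 8 − (-9309) = 9317. Step 2 — v_11(9317) = 3 (factor: 9317 = (11^3 · 7); the sign does not affect v_p). Step 3 — |x − y|_11 = 11^{-3} = 1/1331.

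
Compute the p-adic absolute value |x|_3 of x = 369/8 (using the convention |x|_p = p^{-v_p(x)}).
|369/8|_3 = 1/9

Step 1 — compute v_3(x) by factoring powers of 3 out of the numerator and denominator: v_3(369/8) = 2. Step 2 — apply |x|_p = p^{-v_p(x)} = 3^{-2} = 1/9.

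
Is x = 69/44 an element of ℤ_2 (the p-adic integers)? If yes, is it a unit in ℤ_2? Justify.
x ∉ ℤ_2 (v_2(x) = -2 < 0)

ℤ_2 = {x ∈ ℚ_2 : v_2(x) ≥ 0} and ℤ_2^× = {x ∈ ℤ_2 : v_2(x) = 0}. Here v_2(69/44) = v_2(num) − v_2(den) = -2; compare against these criteria.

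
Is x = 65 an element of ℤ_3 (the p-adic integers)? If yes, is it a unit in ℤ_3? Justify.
x ∈ ℤ_3^× (unit); v_3(x) = 0

ℤ_3 = {x ∈ ℚ_3 : v_3(x) ≥ 0} and ℤ_3^× = {x ∈ ℤ_3 : v_3(x) = 0}. Here v_3(65) = v_3(num) − v_3(den) = 0; compare against these criteria.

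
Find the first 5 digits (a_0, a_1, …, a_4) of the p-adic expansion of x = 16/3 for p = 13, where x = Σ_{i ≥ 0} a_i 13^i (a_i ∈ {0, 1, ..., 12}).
(a_0, …, a_4) = (1, 9, 8, 8, 8)

v_13(16/3) = 0 (numerator and denominator both coprime to 13), so x ∈ ℤ_13^×. Compute digits iteratively via a_i = x_i mod 13, x_{i+1} = (x_i − a_i)/13, with x_0 = x:
  x_0 = 16/3;  a_0 = 1;  x_1 = (x_0 − 1)/13 = 1/3
  x_1 = 1/3;  a_1 = 9;  x_2 = (x_1 − 9)/13 = -2/3
  x_2 = -2/3;  a_2 = 8;  x_3 = (x_2 − 8)/13 = -2/3
  x_3 = -2/3;  a_3 = 8;  x_4 = (x_3 − 8)/13 = -2/3
  x_4 = -2/3;  a_4 = 8;  x_5 = (x_4 − 8)/13 = -2/3
Digits: (1, 9, 8, 8, 8).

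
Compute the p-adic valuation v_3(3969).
v_3(3969) = 4

v_3(n) is the largest exponent k such that 3^k divides n. Factor out: 3969 = 3^4 · 49. (Sign doesn't affect v_p.) So v_3(3969) = 4.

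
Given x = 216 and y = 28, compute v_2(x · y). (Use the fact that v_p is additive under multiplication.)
v_2(6048) = 5

v_p(x) = 3 (factor: 216 = 2^3 · 27); v_p(y) = 2 (factor: 28 = 2^2 · 7). Additivity: v_p(xy) = v_p(x) + v_p(y) = 3 + 2 = 5. (Direct check: xy = 6048 = 2^5 · (189).)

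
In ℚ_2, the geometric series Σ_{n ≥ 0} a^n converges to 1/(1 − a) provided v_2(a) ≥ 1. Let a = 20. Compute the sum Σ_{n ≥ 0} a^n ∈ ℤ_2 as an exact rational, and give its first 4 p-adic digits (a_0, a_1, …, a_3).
Σ a^n = 1/(1 − a) = -1/19;  first 4 digits = (1, 0, 1, 0)

v_2(a) = 2 ≥ 1, so the series converges in ℤ_2 to 1/(1 − a) = 1/(1 − 20) = -1/19. Expand this rational in ℤ_2: compute digits iteratively via d_i = x_i mod 2, x_{i+1} = (x_i − d_i)/2. The first 4 digits are (1, 0, 1, 0).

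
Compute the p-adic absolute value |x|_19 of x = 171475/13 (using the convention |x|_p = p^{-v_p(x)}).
|171475/13|_19 = 1/6859

Step 1 — compute v_19(x) by factoring powers of 19 out of the numerator and denominator: v_19(171475/13) = 3. Step 2 — apply |x|_p = p^{-v_p(x)} = 19^{-3} = 1/6859.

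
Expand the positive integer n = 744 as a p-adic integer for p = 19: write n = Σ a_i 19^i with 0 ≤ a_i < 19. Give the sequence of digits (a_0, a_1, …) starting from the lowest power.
(a_0, a_1, …) = (3, 1, 2)

Repeated division by 19 gives the digits low-to-high: 744 = 3 + 1·19^1 + 2·19^2. Digit sequence: (3, 1, 2).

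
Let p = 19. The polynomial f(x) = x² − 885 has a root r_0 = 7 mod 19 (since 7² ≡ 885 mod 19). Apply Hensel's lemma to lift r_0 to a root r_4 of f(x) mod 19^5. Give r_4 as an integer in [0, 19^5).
r_4 = 548632 (mod 2476099)

Hensel's recurrence: r_{i+1} = r_i − f(r_i)·(f′(r_i))^{-1} mod 19^{i+2}, with f′(x) = 2x. Iterate:
  r_0 = 7 (mod 19)
  r_1 = 273 (mod 361)
  r_2 = 6771 (mod 6859)
  r_3 = 27348 (mod 130321)
  r_4 = 548632 (mod 2476099)
Final: r_4 = 548632, and one checks f(r_4) ≡ 0 mod 19^5.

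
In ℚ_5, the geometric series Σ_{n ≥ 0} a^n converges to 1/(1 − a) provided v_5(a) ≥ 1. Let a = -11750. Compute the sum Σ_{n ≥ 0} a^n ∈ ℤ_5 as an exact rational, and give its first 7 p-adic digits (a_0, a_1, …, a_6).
Σ a^n = 1/(1 − a) = 1/11751;  first 7 digits = (1, 0, 0, 1, 1, 1, 0)

v_5(a) = 3 ≥ 1, so the series converges in ℤ_5 to 1/(1 − a) = 1/(1 − (-11750)) = 1/11751. Expand this rational in ℤ_5: compute digits iteratively via d_i = x_i mod 5, x_{i+1} = (x_i − d_i)/5. The first 7 digits are (1, 0, 0, 1, 1, 1, 0).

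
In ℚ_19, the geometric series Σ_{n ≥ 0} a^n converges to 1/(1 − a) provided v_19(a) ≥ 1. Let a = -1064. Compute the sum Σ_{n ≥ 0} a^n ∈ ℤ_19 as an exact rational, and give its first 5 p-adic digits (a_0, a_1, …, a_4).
Σ a^n = 1/(1 − a) = 1/1065;  first 5 digits = (1, 1, 17, 13, 0)

v_19(a) = 1 ≥ 1, so the series converges in ℤ_19 to 1/(1 − a) = 1/(1 − (-1064)) = 1/1065. Expand this rational in ℤ_19: compute digits iteratively via d_i = x_i mod 19, x_{i+1} = (x_i − d_i)/19. The first 5 digits are (1, 1, 17, 13, 0).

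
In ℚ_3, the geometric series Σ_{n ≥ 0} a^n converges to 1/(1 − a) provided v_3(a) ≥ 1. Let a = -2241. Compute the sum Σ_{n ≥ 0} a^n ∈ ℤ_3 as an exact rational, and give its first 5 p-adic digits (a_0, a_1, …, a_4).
Σ a^n = 1/(1 − a) = 1/2242;  first 5 digits = (1, 0, 0, 1, 2)

v_3(a) = 3 ≥ 1, so the series converges in ℤ_3 to 1/(1 − a) = 1/(1 − (-2241)) = 1/2242. Expand this rational in ℤ_3: compute digits iteratively via d_i = x_i mod 3, x_{i+1} = (x_i − d_i)/3. The first 5 digits are (1, 0, 0, 1, 2).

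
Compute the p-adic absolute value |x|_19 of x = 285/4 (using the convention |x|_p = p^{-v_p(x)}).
|285/4|_19 = 1/19

Step 1 — compute v_19(x) by factoring powers of 19 out of the numerator and denominator: v_19(285/4) = 1. Step 2 — apply |x|_p = p^{-v_p(x)} = 19^{-1} = 1/19.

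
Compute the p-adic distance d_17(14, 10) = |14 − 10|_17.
d_17(14, 10) = 1

Step 1 — x − y = 14 − 10 = 4. Step 2 — v_17(4) = 0 (factor: 4 = (17^0 · 4); the sign does not affect v_p). Step 3 — |x − y|_17 = 17^{0} = 1.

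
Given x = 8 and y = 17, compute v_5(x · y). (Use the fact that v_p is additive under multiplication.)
v_5(136) = 0

v_p(x) = 0 (factor: 8 = 5^0 · 8); v_p(y) = 0 (factor: 17 = 5^0 · 17). Additivity: v_p(xy) = v_p(x) + v_p(y) = 0 + 0 = 0. (Direct check: xy = 136 = 5^0 · (136).)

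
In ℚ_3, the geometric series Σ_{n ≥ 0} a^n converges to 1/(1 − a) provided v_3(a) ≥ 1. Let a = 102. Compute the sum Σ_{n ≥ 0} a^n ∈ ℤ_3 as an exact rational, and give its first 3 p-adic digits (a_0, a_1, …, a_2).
Σ a^n = 1/(1 − a) = -1/101;  first 3 digits = (1, 1, 0)

v_3(a) = 1 ≥ 1, so the series converges in ℤ_3 to 1/(1 − a) = 1/(1 − 102) = -1/101. Expand this rational in ℤ_3: compute digits iteratively via d_i = x_i mod 3, x_{i+1} = (x_i − d_i)/3. The first 3 digits are (1, 1, 0).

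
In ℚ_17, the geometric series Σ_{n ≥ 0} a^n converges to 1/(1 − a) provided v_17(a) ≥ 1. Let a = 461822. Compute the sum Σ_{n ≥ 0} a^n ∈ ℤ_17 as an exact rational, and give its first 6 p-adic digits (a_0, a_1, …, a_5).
Σ a^n = 1/(1 − a) = -1/461821;  first 6 digits = (1, 0, 0, 9, 5, 0)

v_17(a) = 3 ≥ 1, so the series converges in ℤ_17 to 1/(1 − a) = 1/(1 − 461822) = -1/461821. Expand this rational in ℤ_17: compute digits iteratively via d_i = x_i mod 17, x_{i+1} = (x_i − d_i)/17. The first 6 digits are (1, 0, 0, 9, 5, 0).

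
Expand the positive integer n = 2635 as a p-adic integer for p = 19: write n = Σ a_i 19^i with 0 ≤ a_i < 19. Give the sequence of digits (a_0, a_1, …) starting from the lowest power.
(a_0, a_1, …) = (13, 5, 7)

Repeated division by 19 gives the digits low-to-high: 2635 = 13 + 5·19^1 + 7·19^2. Digit sequence: (13, 5, 7).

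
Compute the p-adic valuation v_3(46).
v_3(46) = 0

v_3(n) is the largest exponent k such that 3^k divides n. Factor out: 46 = 3^0 · 46. (Sign doesn't affect v_p.) So v_3(46) = 0.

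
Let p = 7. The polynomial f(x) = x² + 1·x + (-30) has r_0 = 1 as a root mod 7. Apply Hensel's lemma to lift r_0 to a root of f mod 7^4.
r_3 = 2395 (mod 2401)

Hensel: r_{i+1} = r_i − f(r_i)·(f′(r_i))^{-1} mod 7^{i+2}, f′(x) = 2x + 1. Iterate:
  r_0 = 1 (mod 7)
  r_1 = 43 (mod 49)
  r_2 = 337 (mod 343)
  r_3 = 2395 (mod 2401)
Final: r = 2395 satisfies f(r) ≡ 0 mod 7^4.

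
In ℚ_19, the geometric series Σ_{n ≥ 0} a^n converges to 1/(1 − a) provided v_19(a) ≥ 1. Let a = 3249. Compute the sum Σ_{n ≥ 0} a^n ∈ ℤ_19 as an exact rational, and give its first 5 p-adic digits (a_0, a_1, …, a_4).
Σ a^n = 1/(1 − a) = -1/3248;  first 5 digits = (1, 0, 9, 0, 5)

v_19(a) = 2 ≥ 1, so the series converges in ℤ_19 to 1/(1 − a) = 1/(1 − 3249) = -1/3248. Expand this rational in ℤ_19: compute digits iteratively via d_i = x_i mod 19, x_{i+1} = (x_i − d_i)/19. The first 5 digits are (1, 0, 9, 0, 5).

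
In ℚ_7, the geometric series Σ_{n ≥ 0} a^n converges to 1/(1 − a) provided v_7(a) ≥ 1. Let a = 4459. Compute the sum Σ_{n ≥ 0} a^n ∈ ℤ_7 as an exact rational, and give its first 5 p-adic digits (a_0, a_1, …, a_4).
Σ a^n = 1/(1 − a) = -1/4458;  first 5 digits = (1, 0, 0, 6, 1)

v_7(a) = 3 ≥ 1, so the series converges in ℤ_7 to 1/(1 − a) = 1/(1 − 4459) = -1/4458. Expand this rational in ℤ_7: compute digits iteratively via d_i = x_i mod 7, x_{i+1} = (x_i − d_i)/7. The first 5 digits are (1, 0, 0, 6, 1).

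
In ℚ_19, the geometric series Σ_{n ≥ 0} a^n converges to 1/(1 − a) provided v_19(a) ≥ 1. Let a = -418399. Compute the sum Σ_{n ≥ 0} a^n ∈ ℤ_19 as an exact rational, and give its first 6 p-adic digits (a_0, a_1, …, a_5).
Σ a^n = 1/(1 − a) = 1/418400;  first 6 digits = (1, 0, 0, 15, 15, 18)

v_19(a) = 3 ≥ 1, so the series converges in ℤ_19 to 1/(1 − a) = 1/(1 − (-418399)) = 1/418400. Expand this rational in ℤ_19: compute digits iteratively via d_i = x_i mod 19, x_{i+1} = (x_i − d_i)/19. The first 6 digits are (1, 0, 0, 15, 15, 18).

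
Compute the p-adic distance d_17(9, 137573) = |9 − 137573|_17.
d_17(9, 137573) = 1/4913

Step 1 — x − y = 9 − 137573 = -137564. Step 2 — v_17(-137564) = 3 (factor: -137564 = −(17^3 · 28); the sign does not affect v_p). Step 3 — |x − y|_17 = 17^{-3} = 1/4913.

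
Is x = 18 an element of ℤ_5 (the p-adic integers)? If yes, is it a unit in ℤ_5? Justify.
x ∈ ℤ_5^× (unit); v_5(x) = 0

ℤ_5 = {x ∈ ℚ_5 : v_5(x) ≥ 0} and ℤ_5^× = {x ∈ ℤ_5 : v_5(x) = 0}. Here v_5(18) = v_5(num) − v_5(den) = 0; compare against these criteria.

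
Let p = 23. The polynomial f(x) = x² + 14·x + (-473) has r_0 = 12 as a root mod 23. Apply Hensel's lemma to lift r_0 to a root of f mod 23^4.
r_3 = 157171 (mod 279841)

Hensel: r_{i+1} = r_i − f(r_i)·(f′(r_i))^{-1} mod 23^{i+2}, f′(x) = 2x + 14. Iterate:
  r_0 = 12 (mod 23)
  r_1 = 58 (mod 529)
  r_2 = 11167 (mod 12167)
  r_3 = 157171 (mod 279841)
Final: r = 157171 satisfies f(r) ≡ 0 mod 23^4.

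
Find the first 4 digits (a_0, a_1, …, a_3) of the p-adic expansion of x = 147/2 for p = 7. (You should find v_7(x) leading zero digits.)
(a_0, …, a_3) = (0, 0, 5, 3)

v_7(147/2) = 2, so a_0 = ... = a_1 = 0. Factor out: x = 7^2 · u with u = 3/2 a unit in ℤ_7. Expand u iteratively via a_{v+i} = u_i mod 7, u_{i+1} = (u_i − a_{v+i})/7:
  u_0 = 3/2;  a_2 = 5;  u_1 = (u_0 − 5)/7 = -1/2
  u_1 = -1/2;  a_3 = 3;  u_2 = (u_1 − 3)/7 = -1/2
Digits: (0, 0, 5, 3).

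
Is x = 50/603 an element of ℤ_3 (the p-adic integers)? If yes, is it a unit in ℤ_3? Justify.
x ∉ ℤ_3 (v_3(x) = -2 < 0)

ℤ_3 = {x ∈ ℚ_3 : v_3(x) ≥ 0} and ℤ_3^× = {x ∈ ℤ_3 : v_3(x) = 0}. Here v_3(50/603) = v_3(num) − v_3(den) = -2; compare against these criteria.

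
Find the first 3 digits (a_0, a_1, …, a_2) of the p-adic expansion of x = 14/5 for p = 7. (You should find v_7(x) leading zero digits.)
(a_0, …, a_2) = (0, 6, 2)

v_7(14/5) = 1, so a_0 = ... = a_0 = 0. Factor out: x = 7^1 · u with u = 2/5 a unit in ℤ_7. Expand u iteratively via a_{v+i} = u_i mod 7, u_{i+1} = (u_i − a_{v+i})/7:
  u_0 = 2/5;  a_1 = 6;  u_1 = (u_0 − 6)/7 = -4/5
  u_1 = -4/5;  a_2 = 2;  u_2 = (u_1 − 2)/7 = -2/5
Digits: (0, 6, 2).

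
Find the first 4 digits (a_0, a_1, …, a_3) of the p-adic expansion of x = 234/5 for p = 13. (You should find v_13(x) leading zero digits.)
(a_0, …, a_3) = (0, 1, 8, 2)

v_13(234/5) = 1, so a_0 = ... = a_0 = 0. Factor out: x = 13^1 · u with u = 18/5 a unit in ℤ_13. Expand u iteratively via a_{v+i} = u_i mod 13, u_{i+1} = (u_i − a_{v+i})/13:
  u_0 = 18/5;  a_1 = 1;  u_1 = (u_0 − 1)/13 = 1/5
  u_1 = 1/5;  a_2 = 8;  u_2 = (u_1 − 8)/13 = -3/5
  u_2 = -3/5;  a_3 = 2;  u_3 = (u_2 − 2)/13 = -1/5
Digits: (0, 1, 8, 2).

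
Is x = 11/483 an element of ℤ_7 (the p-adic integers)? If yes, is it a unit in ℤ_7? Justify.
x ∉ ℤ_7 (v_7(x) = -1 < 0)

ℤ_7 = {x ∈ ℚ_7 : v_7(x) ≥ 0} and ℤ_7^× = {x ∈ ℤ_7 : v_7(x) = 0}. Here v_7(11/483) = v_7(num) − v_7(den) = -1; compare against these criteria.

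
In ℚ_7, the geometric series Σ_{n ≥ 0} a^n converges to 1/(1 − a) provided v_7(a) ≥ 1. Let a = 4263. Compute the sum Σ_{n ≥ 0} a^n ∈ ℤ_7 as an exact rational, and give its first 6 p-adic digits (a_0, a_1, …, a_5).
Σ a^n = 1/(1 − a) = -1/4262;  first 6 digits = (1, 0, 3, 5, 3, 3)

v_7(a) = 2 ≥ 1, so the series converges in ℤ_7 to 1/(1 − a) = 1/(1 − 4263) = -1/4262. Expand this rational in ℤ_7: compute digits iteratively via d_i = x_i mod 7, x_{i+1} = (x_i − d_i)/7. The first 6 digits are (1, 0, 3, 5, 3, 3).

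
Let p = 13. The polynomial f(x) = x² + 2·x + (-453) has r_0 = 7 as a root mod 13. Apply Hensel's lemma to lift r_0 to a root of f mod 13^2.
r_1 = 137 (mod 169)

Hensel: r_{i+1} = r_i − f(r_i)·(f′(r_i))^{-1} mod 13^{i+2}, f′(x) = 2x + 2. Iterate:
  r_0 = 7 (mod 13)
  r_1 = 137 (mod 169)
Final: r = 137 satisfies f(r) ≡ 0 mod 13^2.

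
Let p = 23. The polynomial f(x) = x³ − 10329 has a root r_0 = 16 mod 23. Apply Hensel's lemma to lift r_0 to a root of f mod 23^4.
r_3 = 20693 (mod 279841)

Hensel: r_{i+1} = r_i − f(r_i)/f′(r_i) mod 23^{i+2}, where f′(x) = 3x². Iterate:
  r_0 = 16 (mod 23)
  r_1 = 62 (mod 529)
  r_2 = 8526 (mod 12167)
  r_3 = 20693 (mod 279841)
Final: r = 20693 with f(r) ≡ 0 mod 23^4.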